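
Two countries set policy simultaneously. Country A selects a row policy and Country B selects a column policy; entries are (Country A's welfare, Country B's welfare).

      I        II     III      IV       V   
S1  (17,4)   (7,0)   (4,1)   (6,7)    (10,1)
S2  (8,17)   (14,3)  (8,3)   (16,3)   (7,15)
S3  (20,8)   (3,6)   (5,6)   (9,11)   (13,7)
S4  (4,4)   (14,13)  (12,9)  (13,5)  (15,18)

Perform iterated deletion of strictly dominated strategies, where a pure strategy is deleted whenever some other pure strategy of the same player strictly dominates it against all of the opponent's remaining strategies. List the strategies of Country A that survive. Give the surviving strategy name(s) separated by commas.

Country B's strategy II is strictly dominated by V (S1: 1>0, S2: 15>3, S3: 7>6, S4: 18>13) and is removed.
Row S1 is eliminated: S3 beats it against every remaining column (I: 20>17, III: 5>4, IV: 9>6, V: 13>10).
Country B's strategy III is strictly dominated by V (S2: 15>3, S3: 7>6, S4: 18>9) and is removed.
Among the remaining strategies, none is strictly dominated by another pure strategy of the same player, so the elimination stops.
Surviving strategies — Country A: {S2, S3, S4}; Country B: {I, IV, V}.

S2, S3, S4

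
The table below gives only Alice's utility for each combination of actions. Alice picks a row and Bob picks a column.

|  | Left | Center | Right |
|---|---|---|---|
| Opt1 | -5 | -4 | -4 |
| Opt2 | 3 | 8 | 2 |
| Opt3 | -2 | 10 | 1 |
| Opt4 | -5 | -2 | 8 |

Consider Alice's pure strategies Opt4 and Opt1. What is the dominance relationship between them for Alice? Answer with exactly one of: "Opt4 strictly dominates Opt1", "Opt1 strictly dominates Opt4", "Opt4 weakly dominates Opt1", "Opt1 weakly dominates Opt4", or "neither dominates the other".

Opt4's payoffs vs Opt1's, by Bob's action — Left: -5=-5, Center: -2>-4, Right: 8>-4.
Opt4 is at least as good everywhere and strictly better somewhere (tied only at Left), so Opt4 weakly but not strictly dominates Opt1.

Opt4 weakly dominates Opt1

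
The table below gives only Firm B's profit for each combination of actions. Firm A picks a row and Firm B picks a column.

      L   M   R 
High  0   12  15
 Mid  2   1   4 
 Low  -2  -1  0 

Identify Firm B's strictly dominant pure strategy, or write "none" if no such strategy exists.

R vs L: High: 15>0, Mid: 4>2, Low: 0>-2.
R vs M: High: 15>12, Mid: 4>1, Low: 0>-1.
R strictly beats every other strategy against every opponent action, so it is strictly dominant.

R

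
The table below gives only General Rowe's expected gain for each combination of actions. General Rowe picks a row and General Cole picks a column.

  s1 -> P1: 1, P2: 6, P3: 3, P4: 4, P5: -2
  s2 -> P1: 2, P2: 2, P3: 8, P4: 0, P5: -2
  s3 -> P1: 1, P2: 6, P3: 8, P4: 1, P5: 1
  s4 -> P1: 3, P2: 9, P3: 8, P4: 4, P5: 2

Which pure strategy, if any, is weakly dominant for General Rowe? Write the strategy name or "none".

s4 vs s1: P1: 3>1, P2: 9>6, P3: 8>3, P4: 4=4, P5: 2>-2.
s4 vs s2: P1: 3>2, P2: 9>2, P3: 8=8, P4: 4>0, P5: 2>-2.
s4 vs s3: P1: 3>1, P2: 9>6, P3: 8=8, P4: 4>1, P5: 2>1.
s4 is at least as good as every other strategy against every opponent action, so it is weakly dominant.

s4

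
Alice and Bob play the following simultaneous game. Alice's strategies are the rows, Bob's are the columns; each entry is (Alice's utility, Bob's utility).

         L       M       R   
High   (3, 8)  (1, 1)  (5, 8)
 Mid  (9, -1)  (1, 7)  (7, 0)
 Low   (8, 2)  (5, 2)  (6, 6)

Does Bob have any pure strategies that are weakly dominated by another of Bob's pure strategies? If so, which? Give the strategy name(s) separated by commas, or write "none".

R weakly dominates L — High: 8=8, Mid: 0>-1, Low: 6>2.
Nothing dominates M: L at Mid (7>-1); R at Mid (7>0).
R: no other strategy beats it everywhere (L at Mid (0>-1); M at High (8>1)).

L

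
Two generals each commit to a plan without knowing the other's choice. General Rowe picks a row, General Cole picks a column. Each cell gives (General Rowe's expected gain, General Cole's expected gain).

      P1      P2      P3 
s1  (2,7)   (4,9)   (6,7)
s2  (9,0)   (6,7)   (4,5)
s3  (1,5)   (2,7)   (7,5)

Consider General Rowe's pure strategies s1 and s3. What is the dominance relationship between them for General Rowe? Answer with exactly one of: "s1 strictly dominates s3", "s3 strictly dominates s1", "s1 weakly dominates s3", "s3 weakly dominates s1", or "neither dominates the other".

s1's payoffs vs s3's, by General Cole's action — P1: 2>1, P2: 4>2, P3: 6<7.
s1 does better at P1, P2 but worse at P3; neither strategy dominates the other.

neither dominates the other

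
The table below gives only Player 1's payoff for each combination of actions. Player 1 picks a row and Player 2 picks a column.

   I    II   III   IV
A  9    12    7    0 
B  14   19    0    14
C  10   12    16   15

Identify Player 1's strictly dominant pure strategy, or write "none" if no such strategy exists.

A fails to dominate B at I (9<14).
B fails to dominate A at III (0<7).
C fails to dominate A at II (12=12).
No single strategy dominates all the others.

none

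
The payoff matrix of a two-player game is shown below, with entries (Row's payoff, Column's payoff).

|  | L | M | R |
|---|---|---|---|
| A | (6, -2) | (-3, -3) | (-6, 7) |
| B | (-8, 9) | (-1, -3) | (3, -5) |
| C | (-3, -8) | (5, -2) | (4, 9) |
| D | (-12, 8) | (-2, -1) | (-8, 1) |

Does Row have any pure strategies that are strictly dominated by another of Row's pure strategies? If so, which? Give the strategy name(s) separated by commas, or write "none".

B, D

A: no other strategy beats it everywhere (B at L (6>-8); C at L (6>-3); D at L (6>-12)).
C strictly dominates B — L: -3>-8, M: 5>-1, R: 4>3.
Nothing dominates C: A at M (5>-3); B at L (-3>-8); D at L (-3>-12).
B strictly dominates D — L: -8>-12, M: -1>-2, R: 3>-8.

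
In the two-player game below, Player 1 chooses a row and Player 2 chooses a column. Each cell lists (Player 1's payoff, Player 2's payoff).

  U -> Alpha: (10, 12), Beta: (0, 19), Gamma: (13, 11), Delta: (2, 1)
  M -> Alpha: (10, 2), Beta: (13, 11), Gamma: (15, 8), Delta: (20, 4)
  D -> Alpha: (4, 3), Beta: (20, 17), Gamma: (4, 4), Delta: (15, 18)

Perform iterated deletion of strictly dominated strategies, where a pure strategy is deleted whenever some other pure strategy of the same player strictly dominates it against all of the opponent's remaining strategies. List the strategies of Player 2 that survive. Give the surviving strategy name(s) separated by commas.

Beta, Delta

For Player 2, Beta strictly dominates Alpha on the remaining rows (U: 19>12, M: 11>2, D: 17>3); eliminate Alpha.
Player 1's strategy U is strictly dominated by M (Beta: 13>0, Gamma: 15>13, Delta: 20>2) and is removed.
Player 2's strategy Gamma is strictly dominated by Beta (M: 11>8, D: 17>4) and is removed.
Among the remaining strategies, none is strictly dominated by another pure strategy of the same player, so the elimination stops.
Surviving strategies — Player 1: {M, D}; Player 2: {Beta, Delta}.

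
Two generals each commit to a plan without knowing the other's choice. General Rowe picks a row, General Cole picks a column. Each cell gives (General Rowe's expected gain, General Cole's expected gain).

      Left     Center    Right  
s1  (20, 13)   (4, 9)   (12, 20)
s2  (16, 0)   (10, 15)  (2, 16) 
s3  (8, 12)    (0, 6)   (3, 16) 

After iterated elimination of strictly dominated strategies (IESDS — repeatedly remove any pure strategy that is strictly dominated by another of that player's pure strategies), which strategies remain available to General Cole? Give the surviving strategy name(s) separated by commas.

Right

For General Rowe, s1 strictly dominates s3 on the remaining columns (Left: 20>8, Center: 4>0, Right: 12>3); eliminate s3.
For General Cole, Right strictly dominates Left on the remaining rows (s1: 20>13, s2: 16>0); eliminate Left.
Column Center is eliminated: Right beats it against every remaining row (s1: 20>9, s2: 16>15).
General Rowe's strategy s2 is strictly dominated by s1 (Right: 12>2) and is removed.
Among the remaining strategies, none is strictly dominated by another pure strategy of the same player, so the elimination stops.
Surviving strategies — General Rowe: {s1}; General Cole: {Right}.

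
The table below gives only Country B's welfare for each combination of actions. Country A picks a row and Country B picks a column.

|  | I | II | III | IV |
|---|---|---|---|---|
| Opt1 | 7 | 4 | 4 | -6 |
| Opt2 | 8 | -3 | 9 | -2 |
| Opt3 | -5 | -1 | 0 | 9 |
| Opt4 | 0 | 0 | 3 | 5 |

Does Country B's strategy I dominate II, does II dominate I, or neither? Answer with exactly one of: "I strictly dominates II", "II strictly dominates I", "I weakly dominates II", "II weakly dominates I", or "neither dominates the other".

I's payoffs vs II's, by Country A's action — Opt1: 7>4, Opt2: 8>-3, Opt3: -5<-1, Opt4: 0=0.
I does better at Opt1, Opt2 but worse at Opt3; neither strategy dominates the other.

neither dominates the other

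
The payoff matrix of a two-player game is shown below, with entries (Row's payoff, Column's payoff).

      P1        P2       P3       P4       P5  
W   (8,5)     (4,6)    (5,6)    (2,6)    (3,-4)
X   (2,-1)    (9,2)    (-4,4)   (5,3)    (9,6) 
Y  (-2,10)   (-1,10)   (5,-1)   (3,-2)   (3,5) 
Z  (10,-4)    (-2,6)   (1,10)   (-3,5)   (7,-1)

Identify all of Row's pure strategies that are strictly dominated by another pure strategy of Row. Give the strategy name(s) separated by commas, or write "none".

W is not dominated — it holds its own against X at P1 (8>2); Y at P1 (8>-2); Z at P2 (4>-2).
X: no other strategy beats it everywhere (W at P2 (9>4); Y at P1 (2>-2); Z at P2 (9>-2)).
Nothing dominates Y: W at P3 (5=5); X at P3 (5>-4); Z at P2 (-1>-2).
Z: no other strategy beats it everywhere (W at P1 (10>8); X at P1 (10>2); Y at P1 (10>-2)).

none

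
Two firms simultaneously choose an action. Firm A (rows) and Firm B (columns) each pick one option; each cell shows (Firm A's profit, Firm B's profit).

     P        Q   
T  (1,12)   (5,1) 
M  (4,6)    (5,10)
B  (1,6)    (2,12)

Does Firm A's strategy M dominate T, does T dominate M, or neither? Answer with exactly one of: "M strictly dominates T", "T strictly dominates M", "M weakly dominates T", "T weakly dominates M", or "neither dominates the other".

M weakly dominates T

M's payoffs vs T's, by Firm B's action — P: 4>1, Q: 5=5.
M is at least as good everywhere and strictly better somewhere (tied only at Q), so M weakly but not strictly dominates T.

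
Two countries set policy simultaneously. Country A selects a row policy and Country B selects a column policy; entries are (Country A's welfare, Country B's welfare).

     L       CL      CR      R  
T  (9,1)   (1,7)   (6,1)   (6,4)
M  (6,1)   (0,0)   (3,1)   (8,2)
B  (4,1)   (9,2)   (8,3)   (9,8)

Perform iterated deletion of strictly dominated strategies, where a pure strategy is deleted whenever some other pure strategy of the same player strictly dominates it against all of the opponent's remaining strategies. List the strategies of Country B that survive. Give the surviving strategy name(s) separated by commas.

Country B's strategy L is strictly dominated by R (T: 4>1, M: 2>1, B: 8>1) and is removed.
Country A's strategy T is strictly dominated by B (CL: 9>1, CR: 8>6, R: 9>6) and is removed.
For Country A, B strictly dominates M on the remaining columns (CL: 9>0, CR: 8>3, R: 9>8); eliminate M.
For Country B, CR strictly dominates CL on the remaining rows (B: 3>2); eliminate CL.
For Country B, R strictly dominates CR on the remaining rows (B: 8>3); eliminate CR.
Among the remaining strategies, none is strictly dominated by another pure strategy of the same player, so the elimination stops.
Surviving strategies — Country A: {B}; Country B: {R}.

R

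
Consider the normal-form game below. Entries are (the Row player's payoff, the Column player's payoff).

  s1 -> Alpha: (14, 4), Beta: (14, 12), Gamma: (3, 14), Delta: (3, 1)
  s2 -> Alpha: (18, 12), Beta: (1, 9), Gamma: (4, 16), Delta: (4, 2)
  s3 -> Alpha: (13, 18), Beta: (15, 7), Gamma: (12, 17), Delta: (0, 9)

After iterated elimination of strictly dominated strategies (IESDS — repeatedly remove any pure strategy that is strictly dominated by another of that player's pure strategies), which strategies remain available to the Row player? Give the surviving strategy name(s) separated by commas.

For the Column player, Gamma strictly dominates Beta on the remaining rows (s1: 14>12, s2: 16>9, s3: 17>7); eliminate Beta.
The Row player's strategy s1 is strictly dominated by s2 (Alpha: 18>14, Gamma: 4>3, Delta: 4>3) and is removed.
The Column player's strategy Delta is strictly dominated by Alpha (s2: 12>2, s3: 18>9) and is removed.
Among the remaining strategies, none is strictly dominated by another pure strategy of the same player, so the elimination stops.
Surviving strategies — the Row player: {s2, s3}; the Column player: {Alpha, Gamma}.

s2, s3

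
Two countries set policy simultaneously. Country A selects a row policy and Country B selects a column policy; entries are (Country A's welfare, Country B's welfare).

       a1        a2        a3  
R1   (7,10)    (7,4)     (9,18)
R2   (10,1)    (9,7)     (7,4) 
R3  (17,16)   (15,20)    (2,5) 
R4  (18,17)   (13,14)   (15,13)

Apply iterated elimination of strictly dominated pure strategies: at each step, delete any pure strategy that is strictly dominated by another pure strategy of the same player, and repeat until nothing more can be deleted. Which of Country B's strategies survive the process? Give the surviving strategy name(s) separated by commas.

a1, a2

Row R1 is eliminated: R4 beats it against every remaining column (a1: 18>7, a2: 13>7, a3: 15>9).
Country A's strategy R2 is strictly dominated by R4 (a1: 18>10, a2: 13>9, a3: 15>7) and is removed.
Country B's strategy a3 is strictly dominated by a1 (R3: 16>5, R4: 17>13) and is removed.
Among the remaining strategies, none is strictly dominated by another pure strategy of the same player, so the elimination stops.
Surviving strategies — Country A: {R3, R4}; Country B: {a1, a2}.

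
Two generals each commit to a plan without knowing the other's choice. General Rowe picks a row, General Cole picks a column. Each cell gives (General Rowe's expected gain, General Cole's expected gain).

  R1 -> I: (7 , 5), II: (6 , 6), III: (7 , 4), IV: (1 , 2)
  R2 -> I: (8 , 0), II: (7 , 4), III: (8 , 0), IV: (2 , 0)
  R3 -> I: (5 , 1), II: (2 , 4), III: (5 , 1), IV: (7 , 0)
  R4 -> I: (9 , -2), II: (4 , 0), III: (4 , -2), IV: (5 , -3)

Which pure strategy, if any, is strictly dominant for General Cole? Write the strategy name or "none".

II vs I: R1: 6>5, R2: 4>0, R3: 4>1, R4: 0>-2.
II vs III: R1: 6>4, R2: 4>0, R3: 4>1, R4: 0>-2.
II vs IV: R1: 6>2, R2: 4>0, R3: 4>0, R4: 0>-3.
II strictly beats every other strategy against every opponent action, so it is strictly dominant.

II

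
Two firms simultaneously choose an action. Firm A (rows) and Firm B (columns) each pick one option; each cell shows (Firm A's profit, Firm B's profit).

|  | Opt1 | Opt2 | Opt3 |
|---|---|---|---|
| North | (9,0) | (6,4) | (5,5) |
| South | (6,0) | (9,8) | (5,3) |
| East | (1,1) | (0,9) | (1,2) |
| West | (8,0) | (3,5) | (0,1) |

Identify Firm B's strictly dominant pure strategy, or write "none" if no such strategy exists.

none

Opt1 fails to dominate Opt2 at North (0<4).
Opt2 fails to dominate Opt3 at North (4<5).
Opt3 fails to dominate Opt2 at South (3<8).
No single strategy dominates all the others.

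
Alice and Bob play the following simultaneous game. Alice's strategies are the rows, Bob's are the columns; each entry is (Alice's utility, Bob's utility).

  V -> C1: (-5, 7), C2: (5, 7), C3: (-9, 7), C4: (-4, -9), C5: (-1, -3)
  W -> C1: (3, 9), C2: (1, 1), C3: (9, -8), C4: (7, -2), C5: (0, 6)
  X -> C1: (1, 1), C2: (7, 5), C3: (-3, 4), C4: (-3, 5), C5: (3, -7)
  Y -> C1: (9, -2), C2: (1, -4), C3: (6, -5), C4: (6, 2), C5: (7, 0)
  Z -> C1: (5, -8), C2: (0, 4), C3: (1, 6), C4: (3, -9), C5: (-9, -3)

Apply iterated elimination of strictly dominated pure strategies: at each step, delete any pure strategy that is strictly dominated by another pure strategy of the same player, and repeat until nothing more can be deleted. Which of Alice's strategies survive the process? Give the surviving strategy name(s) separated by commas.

For Alice, X strictly dominates V on the remaining columns (C1: 1>-5, C2: 7>5, C3: -3>-9, C4: -3>-4, C5: 3>-1); eliminate V.
Row Z is eliminated: Y beats it against every remaining column (C1: 9>5, C2: 1>0, C3: 6>1, C4: 6>3, C5: 7>-9).
Column C3 is eliminated: C2 beats it against every remaining row (W: 1>-8, X: 5>4, Y: -4>-5).
Among the remaining strategies, none is strictly dominated by another pure strategy of the same player, so the elimination stops.
Surviving strategies — Alice: {W, X, Y}; Bob: {C1, C2, C4, C5}.

W, X, Y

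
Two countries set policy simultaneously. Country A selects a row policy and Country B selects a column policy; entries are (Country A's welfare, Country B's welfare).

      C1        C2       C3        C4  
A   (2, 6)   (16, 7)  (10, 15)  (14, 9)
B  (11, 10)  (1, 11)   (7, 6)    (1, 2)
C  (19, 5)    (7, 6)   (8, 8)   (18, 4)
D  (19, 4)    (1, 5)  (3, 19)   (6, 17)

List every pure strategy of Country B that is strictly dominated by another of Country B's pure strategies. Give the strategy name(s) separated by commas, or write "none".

C1 is strictly dominated by C2 (A: 7>6, B: 11>10, C: 6>5, D: 5>4).
C2: no other strategy beats it everywhere (C1 at A (7>6); C3 at B (11>6); C4 at B (11>2)).
C3 is not dominated — it holds its own against C1 at A (15>6); C2 at A (15>7); C4 at A (15>9).
C3 strictly dominates C4 — A: 15>9, B: 6>2, C: 8>4, D: 19>17.

C1, C4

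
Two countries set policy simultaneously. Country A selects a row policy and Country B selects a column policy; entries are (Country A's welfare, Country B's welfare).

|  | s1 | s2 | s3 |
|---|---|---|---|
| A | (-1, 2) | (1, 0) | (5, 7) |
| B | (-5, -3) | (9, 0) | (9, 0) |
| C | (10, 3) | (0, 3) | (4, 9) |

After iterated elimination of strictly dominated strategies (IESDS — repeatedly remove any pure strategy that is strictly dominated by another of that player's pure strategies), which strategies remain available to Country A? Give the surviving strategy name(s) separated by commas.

Country B's strategy s1 is strictly dominated by s3 (A: 7>2, B: 0>-3, C: 9>3) and is removed.
For Country A, B strictly dominates A on the remaining columns (s2: 9>1, s3: 9>5); eliminate A.
For Country A, B strictly dominates C on the remaining columns (s2: 9>0, s3: 9>4); eliminate C.
Among the remaining strategies, none is strictly dominated by another pure strategy of the same player, so the elimination stops.
Surviving strategies — Country A: {B}; Country B: {s2, s3}.

B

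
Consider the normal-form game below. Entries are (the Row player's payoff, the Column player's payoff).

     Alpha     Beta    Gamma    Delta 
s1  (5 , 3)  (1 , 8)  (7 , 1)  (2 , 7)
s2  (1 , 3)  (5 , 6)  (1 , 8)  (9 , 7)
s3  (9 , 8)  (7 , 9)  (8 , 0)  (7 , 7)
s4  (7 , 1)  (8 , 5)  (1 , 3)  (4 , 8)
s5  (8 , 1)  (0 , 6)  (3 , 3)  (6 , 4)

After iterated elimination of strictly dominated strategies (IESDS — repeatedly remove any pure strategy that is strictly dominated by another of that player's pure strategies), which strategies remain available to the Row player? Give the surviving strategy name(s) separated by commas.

s2, s3, s4

Row s1 is eliminated: s3 beats it against every remaining column (Alpha: 9>5, Beta: 7>1, Gamma: 8>7, Delta: 7>2).
The Row player's strategy s5 is strictly dominated by s3 (Alpha: 9>8, Beta: 7>0, Gamma: 8>3, Delta: 7>6) and is removed.
The Column player's strategy Alpha is strictly dominated by Beta (s2: 6>3, s3: 9>8, s4: 5>1) and is removed.
Among the remaining strategies, none is strictly dominated by another pure strategy of the same player, so the elimination stops.
Surviving strategies — the Row player: {s2, s3, s4}; the Column player: {Beta, Gamma, Delta}.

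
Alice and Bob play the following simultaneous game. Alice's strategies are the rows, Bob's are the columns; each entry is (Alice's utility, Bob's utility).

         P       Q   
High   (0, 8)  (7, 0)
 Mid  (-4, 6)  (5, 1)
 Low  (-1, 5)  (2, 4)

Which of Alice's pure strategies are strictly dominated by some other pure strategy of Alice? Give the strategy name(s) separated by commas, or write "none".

Mid, Low

High is not dominated — it holds its own against Mid at P (0>-4); Low at P (0>-1).
Mid is strictly dominated by High (P: 0>-4, Q: 7>5).
High strictly dominates Low — P: 0>-1, Q: 7>2.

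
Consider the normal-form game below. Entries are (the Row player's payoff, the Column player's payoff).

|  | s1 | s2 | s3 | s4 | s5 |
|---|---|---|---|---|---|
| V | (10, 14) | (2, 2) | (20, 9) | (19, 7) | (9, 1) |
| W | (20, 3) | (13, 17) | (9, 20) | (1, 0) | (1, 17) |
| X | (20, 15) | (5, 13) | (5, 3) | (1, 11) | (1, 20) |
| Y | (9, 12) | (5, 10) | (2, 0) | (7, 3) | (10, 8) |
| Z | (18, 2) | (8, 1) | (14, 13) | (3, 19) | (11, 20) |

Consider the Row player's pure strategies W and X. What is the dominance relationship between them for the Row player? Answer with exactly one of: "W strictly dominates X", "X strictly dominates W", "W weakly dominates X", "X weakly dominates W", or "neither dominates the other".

W weakly dominates X

W's payoffs vs X's, by the Column player's action — s1: 20=20, s2: 13>5, s3: 9>5, s4: 1=1, s5: 1=1.
W is at least as good everywhere and strictly better somewhere (tied only at s1, s4, s5), so W weakly but not strictly dominates X.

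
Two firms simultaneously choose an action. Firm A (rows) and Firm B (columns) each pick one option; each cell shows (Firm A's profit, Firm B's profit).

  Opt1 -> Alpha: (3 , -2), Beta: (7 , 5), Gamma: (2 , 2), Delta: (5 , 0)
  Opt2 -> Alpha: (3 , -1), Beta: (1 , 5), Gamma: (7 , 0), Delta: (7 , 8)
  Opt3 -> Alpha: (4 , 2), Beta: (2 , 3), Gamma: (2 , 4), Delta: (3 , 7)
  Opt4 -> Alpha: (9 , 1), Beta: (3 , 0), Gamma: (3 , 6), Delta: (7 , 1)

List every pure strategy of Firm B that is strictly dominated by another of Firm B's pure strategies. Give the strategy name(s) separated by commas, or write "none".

Gamma strictly dominates Alpha — Opt1: 2>-2, Opt2: 0>-1, Opt3: 4>2, Opt4: 6>1.
Beta is not dominated — it holds its own against Alpha at Opt1 (5>-2); Gamma at Opt1 (5>2); Delta at Opt1 (5>0).
Nothing dominates Gamma: Alpha at Opt1 (2>-2); Beta at Opt3 (4>3); Delta at Opt1 (2>0).
Nothing dominates Delta: Alpha at Opt1 (0>-2); Beta at Opt2 (8>5); Gamma at Opt2 (8>0).

Alpha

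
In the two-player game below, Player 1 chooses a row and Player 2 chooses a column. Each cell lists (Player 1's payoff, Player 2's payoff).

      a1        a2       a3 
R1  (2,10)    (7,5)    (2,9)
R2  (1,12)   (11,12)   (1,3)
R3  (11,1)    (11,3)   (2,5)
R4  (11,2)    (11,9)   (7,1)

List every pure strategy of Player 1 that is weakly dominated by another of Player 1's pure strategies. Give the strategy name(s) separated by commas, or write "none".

R1: dominated, since R3 does at least as well everywhere (a1: 11>2, a2: 11>7, a3: 2=2).
R2 is weakly dominated by R3 (a1: 11>1, a2: 11=11, a3: 2>1).
R3 is weakly dominated by R4 (a1: 11=11, a2: 11=11, a3: 7>2).
R4: no other strategy beats it everywhere (R1 at a1 (11>2); R2 at a1 (11>1); R3 at a3 (7>2)).

R1, R2, R3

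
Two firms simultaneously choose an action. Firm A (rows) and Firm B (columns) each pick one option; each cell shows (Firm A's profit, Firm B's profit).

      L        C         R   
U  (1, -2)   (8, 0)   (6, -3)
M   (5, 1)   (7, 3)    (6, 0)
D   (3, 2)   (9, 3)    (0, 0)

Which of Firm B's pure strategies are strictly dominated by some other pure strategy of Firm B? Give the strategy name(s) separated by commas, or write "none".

L, R

L: dominated, since C does at least as well everywhere (U: 0>-2, M: 3>1, D: 3>2).
C is not dominated — it holds its own against L at U (0>-2); R at U (0>-3).
L strictly dominates R — U: -2>-3, M: 1>0, D: 2>0.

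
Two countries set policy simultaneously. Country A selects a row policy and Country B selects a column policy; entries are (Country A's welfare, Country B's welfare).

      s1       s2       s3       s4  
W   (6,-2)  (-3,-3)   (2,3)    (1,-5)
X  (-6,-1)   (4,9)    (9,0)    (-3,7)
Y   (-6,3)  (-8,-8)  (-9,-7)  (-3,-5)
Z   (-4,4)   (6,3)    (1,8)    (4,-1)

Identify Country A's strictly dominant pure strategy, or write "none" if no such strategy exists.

none

W fails to dominate X at s2 (-3<4).
X fails to dominate W at s1 (-6<6).
Y fails to dominate W at s1 (-6<6).
Z fails to dominate W at s1 (-4<6).
No single strategy dominates all the others.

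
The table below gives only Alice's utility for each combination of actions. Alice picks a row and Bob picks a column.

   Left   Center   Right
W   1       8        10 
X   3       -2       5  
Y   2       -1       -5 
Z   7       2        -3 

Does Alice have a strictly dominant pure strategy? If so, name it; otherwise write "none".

none

W fails to dominate X at Left (1<3).
X fails to dominate W at Center (-2<8).
Y fails to dominate W at Center (-1<8).
Z fails to dominate W at Center (2<8).
No single strategy dominates all the others.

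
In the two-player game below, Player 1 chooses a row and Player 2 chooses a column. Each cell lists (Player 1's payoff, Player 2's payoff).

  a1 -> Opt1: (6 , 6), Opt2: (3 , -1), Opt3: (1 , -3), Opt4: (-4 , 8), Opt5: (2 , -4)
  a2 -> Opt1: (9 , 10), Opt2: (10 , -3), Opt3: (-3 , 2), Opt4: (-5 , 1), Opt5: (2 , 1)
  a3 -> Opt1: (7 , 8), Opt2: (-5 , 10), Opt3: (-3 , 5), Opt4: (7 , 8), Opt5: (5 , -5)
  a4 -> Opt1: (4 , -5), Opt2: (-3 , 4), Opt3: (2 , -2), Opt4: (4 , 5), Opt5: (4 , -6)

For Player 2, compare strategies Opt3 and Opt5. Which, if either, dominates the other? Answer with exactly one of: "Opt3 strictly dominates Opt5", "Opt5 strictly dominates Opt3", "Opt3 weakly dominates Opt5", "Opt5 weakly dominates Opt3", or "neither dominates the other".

Compare Opt3 to Opt5 across each choice by Player 1: a1: -3>-4, a2: 2>1, a3: 5>-5, a4: -2>-6.
Opt3 gives a strictly higher payoff against each choice by Player 1, so Opt3 strictly dominates Opt5.

Opt3 strictly dominates Opt5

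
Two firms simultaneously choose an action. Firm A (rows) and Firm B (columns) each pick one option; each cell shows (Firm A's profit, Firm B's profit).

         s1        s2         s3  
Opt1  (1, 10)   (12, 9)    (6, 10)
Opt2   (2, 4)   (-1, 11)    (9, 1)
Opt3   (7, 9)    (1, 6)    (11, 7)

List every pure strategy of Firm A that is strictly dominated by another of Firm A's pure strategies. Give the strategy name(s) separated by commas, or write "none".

Opt2

Nothing dominates Opt1: Opt2 at s2 (12>-1); Opt3 at s2 (12>1).
Opt3 strictly dominates Opt2 — s1: 7>2, s2: 1>-1, s3: 11>9.
Opt3 is not dominated — it holds its own against Opt1 at s1 (7>1); Opt2 at s1 (7>2).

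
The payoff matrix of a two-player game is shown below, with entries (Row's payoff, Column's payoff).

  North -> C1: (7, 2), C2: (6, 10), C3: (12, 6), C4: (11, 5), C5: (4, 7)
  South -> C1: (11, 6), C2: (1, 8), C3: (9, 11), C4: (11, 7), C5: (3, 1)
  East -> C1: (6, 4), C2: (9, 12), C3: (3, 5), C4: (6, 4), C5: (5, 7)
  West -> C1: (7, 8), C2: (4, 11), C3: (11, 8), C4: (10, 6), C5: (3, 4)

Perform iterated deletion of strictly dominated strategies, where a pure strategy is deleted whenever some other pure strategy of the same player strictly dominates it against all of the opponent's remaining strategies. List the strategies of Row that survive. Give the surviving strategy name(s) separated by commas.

Column's strategy C1 is strictly dominated by C2 (North: 10>2, South: 8>6, East: 12>4, West: 11>8) and is removed.
For Row, North strictly dominates West on the remaining columns (C2: 6>4, C3: 12>11, C4: 11>10, C5: 4>3); eliminate West.
Column's strategy C4 is strictly dominated by C2 (North: 10>5, South: 8>7, East: 12>4) and is removed.
Row South is eliminated: North beats it against every remaining column (C2: 6>1, C3: 12>9, C5: 4>3).
For Column, C2 strictly dominates C3 on the remaining rows (North: 10>6, East: 12>5); eliminate C3.
For Row, East strictly dominates North on the remaining columns (C2: 9>6, C5: 5>4); eliminate North.
Column's strategy C5 is strictly dominated by C2 (East: 12>7) and is removed.
Among the remaining strategies, none is strictly dominated by another pure strategy of the same player, so the elimination stops.
Surviving strategies — Row: {East}; Column: {C2}.

East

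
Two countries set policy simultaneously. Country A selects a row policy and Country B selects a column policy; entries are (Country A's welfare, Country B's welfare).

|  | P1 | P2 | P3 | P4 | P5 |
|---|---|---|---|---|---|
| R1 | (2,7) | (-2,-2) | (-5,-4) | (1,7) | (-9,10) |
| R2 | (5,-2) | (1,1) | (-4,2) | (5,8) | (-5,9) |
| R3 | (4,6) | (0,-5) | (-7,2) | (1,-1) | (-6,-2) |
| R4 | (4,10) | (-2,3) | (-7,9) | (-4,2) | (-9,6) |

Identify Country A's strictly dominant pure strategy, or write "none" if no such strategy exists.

R2 vs R1: P1: 5>2, P2: 1>-2, P3: -4>-5, P4: 5>1, P5: -5>-9.
R2 vs R3: P1: 5>4, P2: 1>0, P3: -4>-7, P4: 5>1, P5: -5>-6.
R2 vs R4: P1: 5>4, P2: 1>-2, P3: -4>-7, P4: 5>-4, P5: -5>-9.
R2 strictly beats every other strategy against every opponent action, so it is strictly dominant.

R2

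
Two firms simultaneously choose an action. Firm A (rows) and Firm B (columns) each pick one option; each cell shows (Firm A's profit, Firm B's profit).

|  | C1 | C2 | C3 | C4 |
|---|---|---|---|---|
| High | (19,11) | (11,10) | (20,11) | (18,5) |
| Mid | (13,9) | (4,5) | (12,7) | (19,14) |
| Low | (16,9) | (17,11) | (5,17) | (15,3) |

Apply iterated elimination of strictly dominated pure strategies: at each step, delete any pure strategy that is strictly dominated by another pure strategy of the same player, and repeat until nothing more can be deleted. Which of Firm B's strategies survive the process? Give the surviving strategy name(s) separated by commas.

C1, C3, C4

For Firm B, C3 strictly dominates C2 on the remaining rows (High: 11>10, Mid: 7>5, Low: 17>11); eliminate C2.
For Firm A, High strictly dominates Low on the remaining columns (C1: 19>16, C3: 20>5, C4: 18>15); eliminate Low.
Among the remaining strategies, none is strictly dominated by another pure strategy of the same player, so the elimination stops.
Surviving strategies — Firm A: {High, Mid}; Firm B: {C1, C3, C4}.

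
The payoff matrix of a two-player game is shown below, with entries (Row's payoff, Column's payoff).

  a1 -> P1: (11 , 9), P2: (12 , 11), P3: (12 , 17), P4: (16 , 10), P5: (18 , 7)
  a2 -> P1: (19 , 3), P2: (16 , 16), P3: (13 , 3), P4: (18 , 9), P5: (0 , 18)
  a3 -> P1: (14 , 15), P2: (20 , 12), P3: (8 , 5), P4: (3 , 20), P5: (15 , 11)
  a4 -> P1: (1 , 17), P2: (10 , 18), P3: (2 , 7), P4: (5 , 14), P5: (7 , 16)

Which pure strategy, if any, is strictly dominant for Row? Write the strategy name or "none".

none

a1 fails to dominate a2 at P1 (11<19).
a2 fails to dominate a1 at P5 (0<18).
a3 fails to dominate a1 at P3 (8<12).
a4 fails to dominate a1 at P1 (1<11).
No single strategy dominates all the others.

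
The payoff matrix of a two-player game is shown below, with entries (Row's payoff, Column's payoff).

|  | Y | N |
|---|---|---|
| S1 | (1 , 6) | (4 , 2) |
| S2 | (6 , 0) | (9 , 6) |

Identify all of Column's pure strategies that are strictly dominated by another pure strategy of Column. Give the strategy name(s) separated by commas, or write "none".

Y is not dominated — it holds its own against N at S1 (6>2).
Nothing dominates N: Y at S2 (6>0).

none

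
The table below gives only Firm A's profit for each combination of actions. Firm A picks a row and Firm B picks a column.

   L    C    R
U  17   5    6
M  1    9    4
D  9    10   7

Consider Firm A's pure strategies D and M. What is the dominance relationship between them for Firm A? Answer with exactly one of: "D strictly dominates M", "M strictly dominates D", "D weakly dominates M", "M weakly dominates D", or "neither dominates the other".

D strictly dominates M

Compare D to M across each opponent action: L: 9>1, C: 10>9, R: 7>4.
Every comparison favours D, so D strictly dominates M.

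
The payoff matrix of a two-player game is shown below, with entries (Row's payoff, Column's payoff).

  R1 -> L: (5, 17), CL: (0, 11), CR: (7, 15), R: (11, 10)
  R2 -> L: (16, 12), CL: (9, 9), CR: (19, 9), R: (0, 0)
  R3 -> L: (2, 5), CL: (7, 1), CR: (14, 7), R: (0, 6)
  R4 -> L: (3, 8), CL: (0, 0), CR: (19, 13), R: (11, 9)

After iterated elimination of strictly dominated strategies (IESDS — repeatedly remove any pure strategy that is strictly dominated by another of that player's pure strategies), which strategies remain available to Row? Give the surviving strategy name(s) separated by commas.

For Column, L strictly dominates CL on the remaining rows (R1: 17>11, R2: 12>9, R3: 5>1, R4: 8>0); eliminate CL.
For Row, R4 strictly dominates R3 on the remaining columns (L: 3>2, CR: 19>14, R: 11>0); eliminate R3.
Column R is eliminated: CR beats it against every remaining row (R1: 15>10, R2: 9>0, R4: 13>9).
Row R1 is eliminated: R2 beats it against every remaining column (L: 16>5, CR: 19>7).
Among the remaining strategies, none is strictly dominated by another pure strategy of the same player, so the elimination stops.
Surviving strategies — Row: {R2, R4}; Column: {L, CR}.

R2, R4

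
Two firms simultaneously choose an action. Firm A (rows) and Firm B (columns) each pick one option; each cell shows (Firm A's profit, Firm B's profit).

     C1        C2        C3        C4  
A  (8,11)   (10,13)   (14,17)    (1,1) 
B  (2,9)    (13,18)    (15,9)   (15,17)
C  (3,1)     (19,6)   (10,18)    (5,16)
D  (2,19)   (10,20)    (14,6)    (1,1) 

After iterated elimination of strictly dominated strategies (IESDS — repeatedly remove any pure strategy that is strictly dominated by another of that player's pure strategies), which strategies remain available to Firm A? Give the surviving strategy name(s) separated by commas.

For Firm B, C2 strictly dominates C1 on the remaining rows (A: 13>11, B: 18>9, C: 6>1, D: 20>19); eliminate C1.
Firm A's strategy A is strictly dominated by B (C2: 13>10, C3: 15>14, C4: 15>1) and is removed.
Row D is eliminated: B beats it against every remaining column (C2: 13>10, C3: 15>14, C4: 15>1).
Among the remaining strategies, none is strictly dominated by another pure strategy of the same player, so the elimination stops.
Surviving strategies — Firm A: {B, C}; Firm B: {C2, C3, C4}.

B, C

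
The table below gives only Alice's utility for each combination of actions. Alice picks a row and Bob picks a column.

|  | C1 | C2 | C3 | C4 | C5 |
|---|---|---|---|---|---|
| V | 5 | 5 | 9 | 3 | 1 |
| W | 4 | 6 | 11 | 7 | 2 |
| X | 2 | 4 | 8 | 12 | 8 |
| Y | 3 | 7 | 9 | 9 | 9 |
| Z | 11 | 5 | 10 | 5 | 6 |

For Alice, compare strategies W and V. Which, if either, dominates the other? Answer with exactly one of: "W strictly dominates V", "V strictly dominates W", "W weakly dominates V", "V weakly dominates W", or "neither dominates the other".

Compare W to V across each choice by Bob: C1: 4<5, C2: 6>5, C3: 11>9, C4: 7>3, C5: 2>1.
W does better at C2, C3, C4, C5 but worse at C1; neither strategy dominates the other.

neither dominates the other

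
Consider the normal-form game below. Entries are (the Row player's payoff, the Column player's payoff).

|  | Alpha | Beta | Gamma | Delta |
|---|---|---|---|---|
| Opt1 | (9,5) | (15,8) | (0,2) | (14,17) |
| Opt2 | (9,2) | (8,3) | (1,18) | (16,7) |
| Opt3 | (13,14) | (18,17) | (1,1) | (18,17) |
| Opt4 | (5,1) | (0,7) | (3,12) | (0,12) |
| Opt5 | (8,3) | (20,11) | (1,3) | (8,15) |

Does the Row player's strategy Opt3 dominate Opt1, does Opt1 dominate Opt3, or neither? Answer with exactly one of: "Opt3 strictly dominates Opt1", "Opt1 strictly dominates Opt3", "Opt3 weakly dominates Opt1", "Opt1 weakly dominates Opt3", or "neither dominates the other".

Compare Opt3 to Opt1 across each choice by the Column player: Alpha: 13>9, Beta: 18>15, Gamma: 1>0, Delta: 18>14.
Every comparison favours Opt3, so Opt3 strictly dominates Opt1.

Opt3 strictly dominates Opt1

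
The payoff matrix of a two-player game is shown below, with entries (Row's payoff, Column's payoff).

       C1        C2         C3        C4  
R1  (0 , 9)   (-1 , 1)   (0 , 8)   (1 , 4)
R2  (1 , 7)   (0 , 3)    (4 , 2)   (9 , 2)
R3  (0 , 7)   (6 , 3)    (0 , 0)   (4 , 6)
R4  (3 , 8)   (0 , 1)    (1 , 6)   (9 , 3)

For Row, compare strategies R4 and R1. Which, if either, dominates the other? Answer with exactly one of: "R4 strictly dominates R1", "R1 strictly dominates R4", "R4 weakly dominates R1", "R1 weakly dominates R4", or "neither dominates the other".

R4's payoffs vs R1's, by Column's action — C1: 3>0, C2: 0>-1, C3: 1>0, C4: 9>1.
R4 gives a strictly higher payoff against each choice by Column, so R4 strictly dominates R1.

R4 strictly dominates R1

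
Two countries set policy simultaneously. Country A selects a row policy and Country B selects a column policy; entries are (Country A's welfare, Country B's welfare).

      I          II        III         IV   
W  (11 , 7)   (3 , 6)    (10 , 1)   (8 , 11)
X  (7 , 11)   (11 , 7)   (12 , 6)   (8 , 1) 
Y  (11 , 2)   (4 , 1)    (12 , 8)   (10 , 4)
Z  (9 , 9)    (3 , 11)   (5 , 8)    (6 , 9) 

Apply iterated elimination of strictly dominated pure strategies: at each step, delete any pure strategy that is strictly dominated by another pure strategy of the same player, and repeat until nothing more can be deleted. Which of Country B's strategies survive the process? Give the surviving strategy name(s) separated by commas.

I, III, IV

Country A's strategy Z is strictly dominated by Y (I: 11>9, II: 4>3, III: 12>5, IV: 10>6) and is removed.
Country B's strategy II is strictly dominated by I (W: 7>6, X: 11>7, Y: 2>1) and is removed.
Among the remaining strategies, none is strictly dominated by another pure strategy of the same player, so the elimination stops.
Surviving strategies — Country A: {W, X, Y}; Country B: {I, III, IV}.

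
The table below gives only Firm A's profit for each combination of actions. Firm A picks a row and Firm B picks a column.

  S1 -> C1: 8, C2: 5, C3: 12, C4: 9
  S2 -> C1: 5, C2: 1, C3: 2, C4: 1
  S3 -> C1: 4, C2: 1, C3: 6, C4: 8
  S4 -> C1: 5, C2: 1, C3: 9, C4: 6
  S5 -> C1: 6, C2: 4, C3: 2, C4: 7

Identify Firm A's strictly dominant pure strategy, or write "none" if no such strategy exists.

S1

S1 vs S2: C1: 8>5, C2: 5>1, C3: 12>2, C4: 9>1.
S1 vs S3: C1: 8>4, C2: 5>1, C3: 12>6, C4: 9>8.
S1 vs S4: C1: 8>5, C2: 5>1, C3: 12>9, C4: 9>6.
S1 vs S5: C1: 8>6, C2: 5>4, C3: 12>2, C4: 9>7.
S1 strictly beats every other strategy against every opponent action, so it is strictly dominant.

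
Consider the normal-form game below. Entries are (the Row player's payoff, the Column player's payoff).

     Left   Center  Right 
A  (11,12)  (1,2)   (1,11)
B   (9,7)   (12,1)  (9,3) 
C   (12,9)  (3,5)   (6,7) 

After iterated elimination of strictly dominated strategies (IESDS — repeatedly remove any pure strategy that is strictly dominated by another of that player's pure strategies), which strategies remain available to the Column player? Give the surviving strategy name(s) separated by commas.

Left

For the Row player, C strictly dominates A on the remaining columns (Left: 12>11, Center: 3>1, Right: 6>1); eliminate A.
The Column player's strategy Center is strictly dominated by Left (B: 7>1, C: 9>5) and is removed.
Column Right is eliminated: Left beats it against every remaining row (B: 7>3, C: 9>7).
The Row player's strategy B is strictly dominated by C (Left: 12>9) and is removed.
Among the remaining strategies, none is strictly dominated by another pure strategy of the same player, so the elimination stops.
Surviving strategies — the Row player: {C}; the Column player: {Left}.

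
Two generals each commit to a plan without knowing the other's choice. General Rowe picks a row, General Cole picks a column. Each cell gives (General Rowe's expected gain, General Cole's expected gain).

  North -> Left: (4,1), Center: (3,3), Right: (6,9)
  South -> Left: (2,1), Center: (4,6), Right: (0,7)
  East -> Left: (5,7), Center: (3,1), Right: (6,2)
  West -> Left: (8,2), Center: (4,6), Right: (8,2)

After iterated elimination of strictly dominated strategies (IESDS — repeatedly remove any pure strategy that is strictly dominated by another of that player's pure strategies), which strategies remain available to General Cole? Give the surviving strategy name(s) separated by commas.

Center, Right

For General Rowe, West strictly dominates North on the remaining columns (Left: 8>4, Center: 4>3, Right: 8>6); eliminate North.
General Rowe's strategy East is strictly dominated by West (Left: 8>5, Center: 4>3, Right: 8>6) and is removed.
For General Cole, Center strictly dominates Left on the remaining rows (South: 6>1, West: 6>2); eliminate Left.
Among the remaining strategies, none is strictly dominated by another pure strategy of the same player, so the elimination stops.
Surviving strategies — General Rowe: {South, West}; General Cole: {Center, Right}.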